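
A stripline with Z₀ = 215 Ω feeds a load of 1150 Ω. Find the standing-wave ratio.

Γ = (1150 − 215)/(1150 + 215) = 0.685
VSWR = (1 + 0.685)/(1 − 0.685)

VSWR ≈ 5.35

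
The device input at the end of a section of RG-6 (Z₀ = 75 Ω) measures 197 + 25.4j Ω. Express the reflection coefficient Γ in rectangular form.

Γ ≈ 0.453 + j0.0511

Γ = (Z_L − Z_0)/(Z_L + Z_0) = (122 + j25.4)/(272 + j25.4)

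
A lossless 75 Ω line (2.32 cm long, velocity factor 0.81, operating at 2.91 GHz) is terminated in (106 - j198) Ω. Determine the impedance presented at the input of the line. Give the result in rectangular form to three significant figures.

Z_in ≈ 13.6 + j36.9 Ω

λ = v/f = 0.81·c / 2.91 GHz = 0.0835 m
βl = 2π·l/λ = 2π × 0.278 = 100°
tan(βl) = tan(100°) = -5.66
Z_in = Z_0·(Z_L + jZ_0·tanβl)/(Z_0 + jZ_L·tanβl)
     = 75·(106 − j623)/(-1050 − j600)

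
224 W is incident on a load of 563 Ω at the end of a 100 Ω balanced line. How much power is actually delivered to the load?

Γ = (563 − 100)/(563 + 100) = 0.698
|Γ|² = 0.488
P_refl = |Γ|²·P_inc = 109 W, P_del = (1 − |Γ|²)·P_inc = 115 W

P_delivered ≈ 115 W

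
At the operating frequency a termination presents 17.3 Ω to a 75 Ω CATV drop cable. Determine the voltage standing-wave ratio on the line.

VSWR ≈ 4.34

Γ = (17.3 − 75)/(17.3 + 75) = -0.625
VSWR = (1 + 0.625)/(1 − 0.625)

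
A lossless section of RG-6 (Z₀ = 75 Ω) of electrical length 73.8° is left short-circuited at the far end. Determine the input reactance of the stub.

tan(βl) = 3.44
For a short-circuited stub, Z_in = jZ_0·tan(βl)

X_in ≈ 258 Ω (inductive)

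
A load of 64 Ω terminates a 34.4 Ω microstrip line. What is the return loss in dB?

Γ = (64 − 34.4)/(64 + 34.4) = 0.301
RL = −20·log₁₀|Γ| = −20·log₁₀(0.301)

RL ≈ 10.4 dB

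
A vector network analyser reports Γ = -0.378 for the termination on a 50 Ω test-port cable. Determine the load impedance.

Z_L ≈ 22.6 Ω

Z_L = Z_0·(1 + Γ)/(1 − Γ) = 50·(0.622)/(1.38)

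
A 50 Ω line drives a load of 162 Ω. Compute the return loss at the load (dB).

RL ≈ 5.54 dB

Γ = (162 − 50)/(162 + 50) = 0.528
RL = −20·log₁₀|Γ| = −20·log₁₀(0.528)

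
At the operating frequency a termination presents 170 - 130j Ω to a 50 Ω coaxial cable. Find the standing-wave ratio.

VSWR ≈ 5.5

Γ = (Z_L − Z_0)/(Z_L + Z_0) = (120 − j130)/(220 − j130)
|Γ| = 177/256 = 0.692
VSWR = (1 + |Γ|)/(1 − |Γ|) = 1.69/0.308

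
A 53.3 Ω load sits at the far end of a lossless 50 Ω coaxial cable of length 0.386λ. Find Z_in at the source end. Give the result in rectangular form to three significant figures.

βl = 2π × 0.386 = 139°
tan(βl) = tan(139°) = -0.871
Z_in = Z_0·(Z_L + jZ_0·tanβl)/(Z_0 + jZ_L·tanβl)
     = 50·(53.3 − j43.5)/(50 − j46.4)

Z_in ≈ 50.3 + j3.19 Ω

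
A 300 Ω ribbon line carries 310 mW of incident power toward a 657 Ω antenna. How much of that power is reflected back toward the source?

Γ = (657 − 300)/(657 + 300) = 0.373
|Γ|² = 0.139
P_refl = |Γ|²·P_inc = 43.1 mW, P_del = (1 − |Γ|²)·P_inc = 267 mW

P_reflected ≈ 43.1 mW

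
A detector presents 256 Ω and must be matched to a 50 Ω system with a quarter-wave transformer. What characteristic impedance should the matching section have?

Z_qwt ≈ 113 Ω

Z_qwt = √(Z_0·R_L) = √(50 × 256) = √12800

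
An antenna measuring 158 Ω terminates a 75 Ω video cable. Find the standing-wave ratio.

Γ = (158 − 75)/(158 + 75) = 0.356
VSWR = (1 + 0.356)/(1 − 0.356)

VSWR ≈ 2.11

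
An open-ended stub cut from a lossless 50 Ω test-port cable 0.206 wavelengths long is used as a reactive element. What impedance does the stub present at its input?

Z_in ≈ −j14.2 Ω

βl = 2π × 0.206 = 74.2°
tan(βl) = 3.52
For an open-ended stub, Z_in = −jZ_0·cot(βl) = −jZ_0/tan(βl)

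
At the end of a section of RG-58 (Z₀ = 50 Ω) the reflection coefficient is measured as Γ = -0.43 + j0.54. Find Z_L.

Z_L ≈ 11.2 + j23.1 Ω

Z_L = Z_0·(1 + Γ)/(1 − Γ) = 50·(0.57 + j0.54)/(1.43 − j0.54)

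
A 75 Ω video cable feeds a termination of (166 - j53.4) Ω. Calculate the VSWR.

Γ = (Z_L − Z_0)/(Z_L + Z_0) = (91 − j53.4)/(241 − j53.4)
|Γ| = 106/247 = 0.427
VSWR = (1 + |Γ|)/(1 − |Γ|) = 1.43/0.573

VSWR ≈ 2.49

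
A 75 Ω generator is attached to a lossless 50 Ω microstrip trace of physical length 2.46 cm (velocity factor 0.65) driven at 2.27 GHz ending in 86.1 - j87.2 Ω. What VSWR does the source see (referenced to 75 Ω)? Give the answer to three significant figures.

λ = v/f = 0.65·c / 2.27 GHz = 0.0859 m
βl = 2π·l/λ = 2π × 0.286 = 103°
tan(βl) = -4.3
Z_in = Z_0·(Z_L + jZ_0·tanβl)/(Z_0 + jZ_L·tanβl) = 17.3 + j26.8 Ω
Γ_s = (Z_in − Z_s)/(Z_in + Z_s) = (-57.7 + j26.8)/(92.3 + j26.8), |Γ_s| = 0.662
VSWR = (1 + |Γ_s|)/(1 − |Γ_s|)

VSWR ≈ 4.92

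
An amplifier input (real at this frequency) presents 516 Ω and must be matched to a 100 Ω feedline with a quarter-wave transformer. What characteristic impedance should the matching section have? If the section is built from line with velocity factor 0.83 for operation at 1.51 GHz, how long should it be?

Z_qwt ≈ 227 Ω; length ≈ 4.12 cm

Z_qwt = √(Z_0·R_L) = √(100 × 516) = √51600
λ = 0.83·c/f = 0.165 m, so l = λ/4 = 0.0412 m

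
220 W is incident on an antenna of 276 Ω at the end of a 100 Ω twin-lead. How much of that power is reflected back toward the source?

P_reflected ≈ 48.2 W

Γ = (276 − 100)/(276 + 100) = 0.468
|Γ|² = 0.219
P_refl = |Γ|²·P_inc = 48.2 W, P_del = (1 − |Γ|²)·P_inc = 172 W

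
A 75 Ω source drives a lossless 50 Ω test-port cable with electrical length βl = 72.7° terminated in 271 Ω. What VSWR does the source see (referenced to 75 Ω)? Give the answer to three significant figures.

tan(βl) = 3.21
Z_in = Z_0·(Z_L + jZ_0·tanβl)/(Z_0 + jZ_L·tanβl) = 10.1 − j15 Ω
Γ_s = (Z_in − Z_s)/(Z_in + Z_s) = (-64.9 − j15)/(85.1 − j15), |Γ_s| = 0.771
VSWR = (1 + |Γ_s|)/(1 − |Γ_s|)

VSWR ≈ 7.74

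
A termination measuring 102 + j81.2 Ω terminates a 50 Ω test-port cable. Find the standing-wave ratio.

VSWR ≈ 3.54

Γ = (Z_L − Z_0)/(Z_L + Z_0) = (52 + j81.2)/(152 + j81.2)
|Γ| = 96.4/172 = 0.56
VSWR = (1 + |Γ|)/(1 − |Γ|) = 1.56/0.44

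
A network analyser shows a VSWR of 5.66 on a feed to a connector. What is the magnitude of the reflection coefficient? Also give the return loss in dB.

|Γ| ≈ 0.7; return loss ≈ 3.1 dB

|Γ| = (S − 1)/(S + 1) = (5.66 − 1)/(5.66 + 1) = 4.66/6.66
RL = −20·log₁₀|Γ| = −20·log₁₀(0.7)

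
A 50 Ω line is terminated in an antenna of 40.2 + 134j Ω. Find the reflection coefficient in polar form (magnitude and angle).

Γ ≈ 0.832 ∠ 38.1°

Γ = (Z_L − Z_0)/(Z_L + Z_0) = (-9.8 + j134)/(90.2 + j134)
|Γ| = 134/162 = 0.832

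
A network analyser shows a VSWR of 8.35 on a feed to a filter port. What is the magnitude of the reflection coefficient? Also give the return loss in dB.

|Γ| = (S − 1)/(S + 1) = (8.35 − 1)/(8.35 + 1) = 7.35/9.35
RL = −20·log₁₀|Γ| = −20·log₁₀(0.786)

|Γ| ≈ 0.786; return loss ≈ 2.09 dB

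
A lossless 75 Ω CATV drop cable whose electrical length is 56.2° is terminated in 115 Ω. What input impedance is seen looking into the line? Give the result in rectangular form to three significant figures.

Z_in ≈ 59.5 − j24.2 Ω

tan(βl) = tan(56.2°) = 1.49
Z_in = Z_0·(Z_L + jZ_0·tanβl)/(Z_0 + jZ_L·tanβl)
     = 75·(115 + j112)/(75 + j172)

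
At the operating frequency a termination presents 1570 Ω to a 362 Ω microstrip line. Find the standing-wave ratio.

VSWR ≈ 4.34

Γ = (1570 − 362)/(1570 + 362) = 0.625
VSWR = (1 + 0.625)/(1 − 0.625)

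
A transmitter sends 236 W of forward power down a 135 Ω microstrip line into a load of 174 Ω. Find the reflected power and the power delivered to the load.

P_reflected ≈ 3.76 W; P_delivered ≈ 232 W

Γ = (174 − 135)/(174 + 135) = 0.126
|Γ|² = 0.0159
P_refl = |Γ|²·P_inc = 3.76 W, P_del = (1 − |Γ|²)·P_inc = 232 W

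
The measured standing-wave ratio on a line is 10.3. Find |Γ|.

|Γ| = (S − 1)/(S + 1) = (10.3 − 1)/(10.3 + 1) = 9.3/11.3

|Γ| ≈ 0.823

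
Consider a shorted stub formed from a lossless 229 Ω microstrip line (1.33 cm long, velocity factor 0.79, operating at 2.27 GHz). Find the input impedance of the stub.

λ = v/f = 0.79·c / 2.27 GHz = 0.104 m
βl = 2π·l/λ = 2π × 0.127 = 45.9°
tan(βl) = 1.03
For a shorted stub, Z_in = jZ_0·tan(βl)

Z_in ≈ +j236 Ω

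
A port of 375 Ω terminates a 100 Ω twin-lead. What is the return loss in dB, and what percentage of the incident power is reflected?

Γ = (375 − 100)/(375 + 100) = 0.579
RL = −20·log₁₀(0.579) = 4.75 dB
P_refl/P_inc = |Γ|² = 0.335

RL ≈ 4.75 dB; 33.5% of incident power reflected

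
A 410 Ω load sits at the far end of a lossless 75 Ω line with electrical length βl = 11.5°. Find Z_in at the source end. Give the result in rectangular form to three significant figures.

Z_in ≈ 191 − j197 Ω

tan(βl) = tan(11.5°) = 0.203
Z_in = Z_0·(Z_L + jZ_0·tanβl)/(Z_0 + jZ_L·tanβl)
     = 75·(410 + j15.3)/(75 + j83.4)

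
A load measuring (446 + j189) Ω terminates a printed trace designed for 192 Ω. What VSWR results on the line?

VSWR ≈ 2.82

Γ = (Z_L − Z_0)/(Z_L + Z_0) = (254 + j189)/(638 + j189)
|Γ| = 317/665 = 0.476
VSWR = (1 + |Γ|)/(1 − |Γ|) = 1.48/0.524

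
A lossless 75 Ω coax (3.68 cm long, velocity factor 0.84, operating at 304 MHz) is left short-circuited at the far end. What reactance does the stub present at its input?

λ = v/f = 0.84·c / 304 MHz = 0.829 m
βl = 2π·l/λ = 2π × 0.0444 = 16°
tan(βl) = 0.286
For a short-circuited stub, Z_in = jZ_0·tan(βl)

X_in ≈ 21.5 Ω (inductive)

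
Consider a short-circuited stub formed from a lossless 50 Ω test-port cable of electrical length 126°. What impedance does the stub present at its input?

tan(βl) = -1.38
For a short-circuited stub, Z_in = jZ_0·tan(βl)

Z_in ≈ −j68.8 Ω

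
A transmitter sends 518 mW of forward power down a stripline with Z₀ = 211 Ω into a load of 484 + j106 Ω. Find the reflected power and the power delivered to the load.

|Γ| = |(273 + j106)/(695 + j106)| = 0.417
|Γ|² = 0.174
P_refl = |Γ|²·P_inc = 89.9 mW, P_del = (1 − |Γ|²)·P_inc = 428 mW

P_reflected ≈ 89.9 mW; P_delivered ≈ 428 mW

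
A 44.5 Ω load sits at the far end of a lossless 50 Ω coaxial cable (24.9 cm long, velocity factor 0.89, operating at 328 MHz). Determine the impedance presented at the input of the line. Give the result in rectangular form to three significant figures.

Z_in ≈ 54.5 − j4.11 Ω

λ = v/f = 0.89·c / 328 MHz = 0.814 m
βl = 2π·l/λ = 2π × 0.306 = 110°
tan(βl) = tan(110°) = -2.73
Z_in = Z_0·(Z_L + jZ_0·tanβl)/(Z_0 + jZ_L·tanβl)
     = 50·(44.5 − j136)/(50 − j121)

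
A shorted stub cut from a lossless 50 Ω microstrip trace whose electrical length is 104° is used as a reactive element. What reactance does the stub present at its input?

tan(βl) = -4.01
For a shorted stub, Z_in = jZ_0·tan(βl)

X_in ≈ -201 Ω (capacitive)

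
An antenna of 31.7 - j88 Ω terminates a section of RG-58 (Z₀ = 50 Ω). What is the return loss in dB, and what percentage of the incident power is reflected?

RL ≈ 2.52 dB; 56% of incident power reflected

Γ = (-18.3 − j88)/(81.7 − j88), |Γ| = 0.749
RL = −20·log₁₀(0.749) = 2.52 dB
P_refl/P_inc = |Γ|² = 0.56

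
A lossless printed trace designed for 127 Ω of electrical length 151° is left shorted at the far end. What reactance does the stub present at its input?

X_in ≈ -70.4 Ω (capacitive)

tan(βl) = -0.554
For a shorted stub, Z_in = jZ_0·tan(βl)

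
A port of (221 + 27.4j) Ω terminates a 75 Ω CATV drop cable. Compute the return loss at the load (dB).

RL ≈ 6.03 dB

Γ = (146 + j27.4)/(296 + j27.4), |Γ| = 0.5
RL = −20·log₁₀|Γ| = −20·log₁₀(0.5)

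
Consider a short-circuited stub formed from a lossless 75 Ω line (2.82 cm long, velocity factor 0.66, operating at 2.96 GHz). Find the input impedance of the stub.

Z_in ≈ −j40.3 Ω

λ = v/f = 0.66·c / 2.96 GHz = 0.0669 m
βl = 2π·l/λ = 2π × 0.422 = 152°
tan(βl) = -0.537
For a short-circuited stub, Z_in = jZ_0·tan(βl)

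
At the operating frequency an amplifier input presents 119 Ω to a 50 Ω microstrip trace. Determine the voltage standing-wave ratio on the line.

VSWR ≈ 2.38

Γ = (119 − 50)/(119 + 50) = 0.408
VSWR = (1 + 0.408)/(1 − 0.408)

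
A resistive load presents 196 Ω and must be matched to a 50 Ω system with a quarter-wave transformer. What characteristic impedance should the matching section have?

Z_qwt ≈ 99 Ω

Z_qwt = √(Z_0·R_L) = √(50 × 196) = √9800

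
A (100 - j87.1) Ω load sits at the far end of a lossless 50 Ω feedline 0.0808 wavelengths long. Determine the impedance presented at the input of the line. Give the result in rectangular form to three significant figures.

βl = 2π × 0.0808 = 29.1°
tan(βl) = tan(29.1°) = 0.556
Z_in = Z_0·(Z_L + jZ_0·tanβl)/(Z_0 + jZ_L·tanβl)
     = 50·(100 − j59.3)/(98.5 + j55.6)

Z_in ≈ 25.6 − j44.6 Ω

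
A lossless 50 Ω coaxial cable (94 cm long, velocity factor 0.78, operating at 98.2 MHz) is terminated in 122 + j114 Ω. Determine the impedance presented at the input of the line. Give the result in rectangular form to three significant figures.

Z_in ≈ 17.3 + j38.8 Ω

λ = v/f = 0.78·c / 98.2 MHz = 2.38 m
βl = 2π·l/λ = 2π × 0.394 = 142°
tan(βl) = tan(142°) = -0.781
Z_in = Z_0·(Z_L + jZ_0·tanβl)/(Z_0 + jZ_L·tanβl)
     = 50·(122 + j75)/(139 − j95.3)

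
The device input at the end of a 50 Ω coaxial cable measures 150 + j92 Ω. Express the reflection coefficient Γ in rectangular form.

Γ = (Z_L − Z_0)/(Z_L + Z_0) = (100 + j92)/(200 + j92)

Γ ≈ 0.587 + j0.19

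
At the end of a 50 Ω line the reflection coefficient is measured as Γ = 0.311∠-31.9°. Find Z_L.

Z_L = Z_0·(1 + Γ)/(1 − Γ) = 50·(1.26 − j0.164)/(0.736 + j0.164)

Z_L ≈ 79.4 − j28.9 Ω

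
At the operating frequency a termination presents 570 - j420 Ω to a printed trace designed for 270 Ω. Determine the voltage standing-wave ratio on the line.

VSWR ≈ 3.44

Γ = (Z_L − Z_0)/(Z_L + Z_0) = (300 − j420)/(840 − j420)
|Γ| = 516/939 = 0.55
VSWR = (1 + |Γ|)/(1 − |Γ|) = 1.55/0.45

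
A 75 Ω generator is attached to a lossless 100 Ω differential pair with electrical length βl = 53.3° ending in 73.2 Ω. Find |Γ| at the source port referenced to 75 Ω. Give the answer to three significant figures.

|Γ| ≈ 0.237

tan(βl) = 1.34
Z_in = Z_0·(Z_L + jZ_0·tanβl)/(Z_0 + jZ_L·tanβl) = 104 + j31.7 Ω
Γ_s = (Z_in − Z_s)/(Z_in + Z_s) = (29.3 + j31.7)/(179 + j31.7), |Γ_s| = 0.237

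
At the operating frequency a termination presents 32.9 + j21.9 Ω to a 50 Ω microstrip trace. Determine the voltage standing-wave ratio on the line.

VSWR ≈ 1.96

Γ = (Z_L − Z_0)/(Z_L + Z_0) = (-17.1 + j21.9)/(82.9 + j21.9)
|Γ| = 27.8/85.7 = 0.324
VSWR = (1 + |Γ|)/(1 − |Γ|) = 1.32/0.676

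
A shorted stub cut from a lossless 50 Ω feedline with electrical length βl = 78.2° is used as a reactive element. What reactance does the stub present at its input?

tan(βl) = 4.79
For a shorted stub, Z_in = jZ_0·tan(βl)

X_in ≈ 239 Ω (inductive)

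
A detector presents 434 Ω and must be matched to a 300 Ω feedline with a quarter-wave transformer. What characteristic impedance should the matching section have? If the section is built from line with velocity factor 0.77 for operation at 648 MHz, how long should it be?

Z_qwt ≈ 361 Ω; length ≈ 8.91 cm

Z_qwt = √(Z_0·R_L) = √(300 × 434) = √130200
λ = 0.77·c/f = 0.356 m, so l = λ/4 = 0.0891 m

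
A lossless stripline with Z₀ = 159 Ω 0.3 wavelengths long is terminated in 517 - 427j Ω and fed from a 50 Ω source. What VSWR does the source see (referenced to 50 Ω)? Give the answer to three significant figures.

βl = 2π × 0.3 = 108°
tan(βl) = -3.08
Z_in = Z_0·(Z_L + jZ_0·tanβl)/(Z_0 + jZ_L·tanβl) = 35.4 + j77.4 Ω
Γ_s = (Z_in − Z_s)/(Z_in + Z_s) = (-14.6 + j77.4)/(85.4 + j77.4), |Γ_s| = 0.683
VSWR = (1 + |Γ_s|)/(1 − |Γ_s|)

VSWR ≈ 5.31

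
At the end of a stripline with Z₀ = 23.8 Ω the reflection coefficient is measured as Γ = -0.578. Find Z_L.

Z_L ≈ 6.36 Ω

Z_L = Z_0·(1 + Γ)/(1 − Γ) = 23.8·(0.422)/(1.58)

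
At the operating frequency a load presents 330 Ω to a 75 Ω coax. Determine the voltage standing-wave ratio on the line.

For a purely resistive load, VSWR = R_L/Z_0 or Z_0/R_L (whichever > 1) = 330/75

VSWR ≈ 4.4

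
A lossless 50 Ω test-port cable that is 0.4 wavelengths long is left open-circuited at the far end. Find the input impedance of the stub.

βl = 2π × 0.4 = 144°
tan(βl) = -0.727
For an open-circuited stub, Z_in = −jZ_0·cot(βl) = −jZ_0/tan(βl)

Z_in ≈ +j68.8 Ω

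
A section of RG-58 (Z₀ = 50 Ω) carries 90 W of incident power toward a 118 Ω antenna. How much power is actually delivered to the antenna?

Γ = (118 − 50)/(118 + 50) = 0.405
|Γ|² = 0.164
P_refl = |Γ|²·P_inc = 14.7 W, P_del = (1 − |Γ|²)·P_inc = 75.3 W

P_delivered ≈ 75.3 W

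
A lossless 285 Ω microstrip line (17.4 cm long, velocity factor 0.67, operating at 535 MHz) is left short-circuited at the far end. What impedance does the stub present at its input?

λ = v/f = 0.67·c / 535 MHz = 0.376 m
βl = 2π·l/λ = 2π × 0.463 = 167°
tan(βl) = -0.236
For a short-circuited stub, Z_in = jZ_0·tan(βl)

Z_in ≈ −j67.2 Ω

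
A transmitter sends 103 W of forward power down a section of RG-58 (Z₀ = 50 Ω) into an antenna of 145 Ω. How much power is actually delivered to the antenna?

Γ = (145 − 50)/(145 + 50) = 0.487
|Γ|² = 0.237
P_refl = |Γ|²·P_inc = 24.4 W, P_del = (1 − |Γ|²)·P_inc = 78.6 W

P_delivered ≈ 78.6 W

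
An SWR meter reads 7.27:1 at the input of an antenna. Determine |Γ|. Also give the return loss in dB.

|Γ| = (S − 1)/(S + 1) = (7.27 − 1)/(7.27 + 1) = 6.27/8.27
RL = −20·log₁₀|Γ| = −20·log₁₀(0.758)

|Γ| ≈ 0.758; return loss ≈ 2.4 dB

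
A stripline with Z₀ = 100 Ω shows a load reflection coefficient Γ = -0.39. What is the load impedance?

Z_L ≈ 43.9 Ω

Z_L = Z_0·(1 + Γ)/(1 − Γ) = 100·(0.61)/(1.39)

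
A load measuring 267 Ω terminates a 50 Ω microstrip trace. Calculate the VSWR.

For a purely resistive load, VSWR = R_L/Z_0 or Z_0/R_L (whichever > 1) = 267/50

VSWR ≈ 5.34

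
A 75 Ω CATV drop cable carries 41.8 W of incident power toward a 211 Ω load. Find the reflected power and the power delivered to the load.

P_reflected ≈ 9.45 W; P_delivered ≈ 32.3 W

Γ = (211 − 75)/(211 + 75) = 0.476
|Γ|² = 0.226
P_refl = |Γ|²·P_inc = 9.45 W, P_del = (1 − |Γ|²)·P_inc = 32.3 W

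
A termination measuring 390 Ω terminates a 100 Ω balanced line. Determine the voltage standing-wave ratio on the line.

Γ = (390 − 100)/(390 + 100) = 0.592
VSWR = (1 + 0.592)/(1 − 0.592)

VSWR ≈ 3.9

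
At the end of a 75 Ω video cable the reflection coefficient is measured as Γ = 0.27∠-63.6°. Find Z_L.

Z_L = Z_0·(1 + Γ)/(1 − Γ) = 75·(1.12 − j0.242)/(0.88 + j0.242)

Z_L ≈ 83.5 − j43.6 Ω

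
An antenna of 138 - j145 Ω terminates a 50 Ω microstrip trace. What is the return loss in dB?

RL ≈ 2.92 dB

Γ = (88 − j145)/(188 − j145), |Γ| = 0.714
RL = −20·log₁₀|Γ| = −20·log₁₀(0.714)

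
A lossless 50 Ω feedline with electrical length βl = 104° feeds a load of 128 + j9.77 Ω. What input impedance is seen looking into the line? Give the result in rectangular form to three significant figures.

Z_in ≈ 20.1 + j8.97 Ω

tan(βl) = tan(104°) = -4.01
Z_in = Z_0·(Z_L + jZ_0·tanβl)/(Z_0 + jZ_L·tanβl)
     = 50·(128 − j191)/(89.2 − j513)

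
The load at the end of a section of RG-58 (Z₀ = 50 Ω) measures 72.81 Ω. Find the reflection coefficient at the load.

Γ = (Z_L − Z_0)/(Z_L + Z_0) = (72.81 − 50)/(72.81 + 50) = 22.81/122.8

Γ = 0.186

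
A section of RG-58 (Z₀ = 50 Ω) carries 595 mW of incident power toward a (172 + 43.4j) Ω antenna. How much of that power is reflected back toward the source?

P_reflected ≈ 195 mW

|Γ| = |(122 + j43.4)/(222 + j43.4)| = 0.572
|Γ|² = 0.328
P_refl = |Γ|²·P_inc = 195 mW, P_del = (1 − |Γ|²)·P_inc = 400 mW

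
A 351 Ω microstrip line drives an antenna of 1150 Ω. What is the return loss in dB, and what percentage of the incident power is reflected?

Γ = (1150 − 351)/(1150 + 351) = 0.532
RL = −20·log₁₀(0.532) = 5.48 dB
P_refl/P_inc = |Γ|² = 0.283

RL ≈ 5.48 dB; 28.3% of incident power reflected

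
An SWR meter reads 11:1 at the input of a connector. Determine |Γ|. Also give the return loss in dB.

|Γ| = (S − 1)/(S + 1) = (11 − 1)/(11 + 1) = 10/12
RL = −20·log₁₀|Γ| = −20·log₁₀(0.833)

|Γ| ≈ 0.833; return loss ≈ 1.58 dB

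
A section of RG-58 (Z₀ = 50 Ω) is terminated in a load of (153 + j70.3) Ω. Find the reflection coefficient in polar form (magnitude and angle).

Γ = (Z_L − Z_0)/(Z_L + Z_0) = (103 + j70.3)/(203 + j70.3)
|Γ| = 125/215 = 0.58

Γ ≈ 0.58 ∠ 15.2°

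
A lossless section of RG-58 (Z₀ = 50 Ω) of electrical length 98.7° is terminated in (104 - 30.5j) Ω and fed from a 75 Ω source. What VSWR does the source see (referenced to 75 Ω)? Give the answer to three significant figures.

tan(βl) = -6.54
Z_in = Z_0·(Z_L + jZ_0·tanβl)/(Z_0 + jZ_L·tanβl) = 23.5 + j12.8 Ω
Γ_s = (Z_in − Z_s)/(Z_in + Z_s) = (-51.5 + j12.8)/(98.5 + j12.8), |Γ_s| = 0.535
VSWR = (1 + |Γ_s|)/(1 − |Γ_s|)

VSWR ≈ 3.3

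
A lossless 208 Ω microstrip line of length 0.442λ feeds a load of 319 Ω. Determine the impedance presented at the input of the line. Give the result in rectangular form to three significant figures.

Z_in ≈ 272 + j79.9 Ω

βl = 2π × 0.442 = 159°
tan(βl) = tan(159°) = -0.381
Z_in = Z_0·(Z_L + jZ_0·tanβl)/(Z_0 + jZ_L·tanβl)
     = 208·(319 − j79.3)/(208 − j122)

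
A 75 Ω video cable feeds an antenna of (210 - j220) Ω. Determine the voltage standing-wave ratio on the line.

VSWR ≈ 6.07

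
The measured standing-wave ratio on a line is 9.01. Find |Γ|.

|Γ| ≈ 0.8

|Γ| = (S − 1)/(S + 1) = (9.01 − 1)/(9.01 + 1) = 8.01/10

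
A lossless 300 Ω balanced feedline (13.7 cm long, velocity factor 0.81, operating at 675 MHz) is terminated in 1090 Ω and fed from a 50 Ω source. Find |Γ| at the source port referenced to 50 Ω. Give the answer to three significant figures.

|Γ| ≈ 0.854

λ = v/f = 0.81·c / 675 MHz = 0.36 m
βl = 2π·l/λ = 2π × 0.381 = 137°
tan(βl) = -0.933
Z_in = Z_0·(Z_L + jZ_0·tanβl)/(Z_0 + jZ_L·tanβl) = 163 + j274 Ω
Γ_s = (Z_in − Z_s)/(Z_in + Z_s) = (113 + j274)/(213 + j274), |Γ_s| = 0.854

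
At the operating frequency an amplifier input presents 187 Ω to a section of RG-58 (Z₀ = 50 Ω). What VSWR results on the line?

For a purely resistive load, VSWR = R_L/Z_0 or Z_0/R_L (whichever > 1) = 187/50

VSWR ≈ 3.74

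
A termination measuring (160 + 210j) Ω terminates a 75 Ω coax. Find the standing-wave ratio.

VSWR ≈ 6.11

Γ = (Z_L − Z_0)/(Z_L + Z_0) = (85 + j210)/(235 + j210)
|Γ| = 227/315 = 0.719
VSWR = (1 + |Γ|)/(1 − |Γ|) = 1.72/0.281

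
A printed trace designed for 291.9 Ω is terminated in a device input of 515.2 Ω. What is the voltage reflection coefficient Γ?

Γ = 0.277

Γ = (Z_L − Z_0)/(Z_L + Z_0) = (515.2 − 291.9)/(515.2 + 291.9) = 223.3/807.1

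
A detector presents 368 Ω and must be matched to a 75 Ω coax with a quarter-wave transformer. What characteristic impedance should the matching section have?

Z_qwt = √(Z_0·R_L) = √(75 × 368) = √27600

Z_qwt ≈ 166 Ω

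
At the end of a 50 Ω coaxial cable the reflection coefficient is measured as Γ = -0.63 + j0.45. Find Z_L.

Z_L ≈ 7 + j15.7 Ω

Z_L = Z_0·(1 + Γ)/(1 − Γ) = 50·(0.37 + j0.45)/(1.63 − j0.45)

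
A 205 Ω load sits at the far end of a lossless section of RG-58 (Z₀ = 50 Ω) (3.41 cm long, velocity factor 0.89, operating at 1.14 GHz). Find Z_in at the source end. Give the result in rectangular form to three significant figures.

Z_in ≈ 18.8 − j35 Ω

λ = v/f = 0.89·c / 1.14 GHz = 0.234 m
βl = 2π·l/λ = 2π × 0.146 = 52.4°
tan(βl) = tan(52.4°) = 1.3
Z_in = Z_0·(Z_L + jZ_0·tanβl)/(Z_0 + jZ_L·tanβl)
     = 50·(205 + j65)/(50 + j266)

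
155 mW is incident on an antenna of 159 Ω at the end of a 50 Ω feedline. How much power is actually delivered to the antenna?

P_delivered ≈ 113 mW

Γ = (159 − 50)/(159 + 50) = 0.522
|Γ|² = 0.272
P_refl = |Γ|²·P_inc = 42.2 mW, P_del = (1 − |Γ|²)·P_inc = 113 mW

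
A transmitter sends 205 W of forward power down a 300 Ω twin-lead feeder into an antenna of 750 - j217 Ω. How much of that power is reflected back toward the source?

|Γ| = |(450 − j217)/(1050 − j217)| = 0.466
|Γ|² = 0.217
P_refl = |Γ|²·P_inc = 44.5 W, P_del = (1 − |Γ|²)·P_inc = 160 W

P_reflected ≈ 44.5 W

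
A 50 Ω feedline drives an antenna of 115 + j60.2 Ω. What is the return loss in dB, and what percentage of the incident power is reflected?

RL ≈ 5.94 dB; 25.4% of incident power reflected

Γ = (65 + j60.2)/(165 + j60.2), |Γ| = 0.504
RL = −20·log₁₀(0.504) = 5.94 dB
P_refl/P_inc = |Γ|² = 0.254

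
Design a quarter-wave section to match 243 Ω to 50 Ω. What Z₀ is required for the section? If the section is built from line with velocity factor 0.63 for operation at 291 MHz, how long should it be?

Z_qwt = √(Z_0·R_L) = √(50 × 243) = √12150
λ = 0.63·c/f = 0.649 m, so l = λ/4 = 0.162 m

Z_qwt ≈ 110 Ω; length ≈ 16.2 cm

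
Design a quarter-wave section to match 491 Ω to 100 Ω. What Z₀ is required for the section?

Z_qwt ≈ 222 Ω

Z_qwt = √(Z_0·R_L) = √(100 × 491) = √49100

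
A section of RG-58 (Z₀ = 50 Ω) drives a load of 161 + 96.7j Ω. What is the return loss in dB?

RL ≈ 3.95 dB

Γ = (111 + j96.7)/(211 + j96.7), |Γ| = 0.634
RL = −20·log₁₀|Γ| = −20·log₁₀(0.634)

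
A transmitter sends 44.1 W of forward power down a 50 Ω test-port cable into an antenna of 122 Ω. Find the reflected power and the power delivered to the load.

Γ = (122 − 50)/(122 + 50) = 0.419
|Γ|² = 0.175
P_refl = |Γ|²·P_inc = 7.73 W, P_del = (1 − |Γ|²)·P_inc = 36.4 W

P_reflected ≈ 7.73 W; P_delivered ≈ 36.4 W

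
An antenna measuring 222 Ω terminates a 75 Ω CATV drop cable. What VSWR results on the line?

Γ = (222 − 75)/(222 + 75) = 0.495
VSWR = (1 + 0.495)/(1 − 0.495)

VSWR ≈ 2.96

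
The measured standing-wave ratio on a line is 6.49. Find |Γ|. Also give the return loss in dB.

|Γ| ≈ 0.733; return loss ≈ 2.7 dB

|Γ| = (S − 1)/(S + 1) = (6.49 − 1)/(6.49 + 1) = 5.49/7.49
RL = −20·log₁₀|Γ| = −20·log₁₀(0.733)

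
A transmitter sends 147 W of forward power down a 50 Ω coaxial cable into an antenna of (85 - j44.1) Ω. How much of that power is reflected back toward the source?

|Γ| = |(35 − j44.1)/(135 − j44.1)| = 0.396
|Γ|² = 0.157
P_refl = |Γ|²·P_inc = 23.1 W, P_del = (1 − |Γ|²)·P_inc = 124 W

P_reflected ≈ 23.1 W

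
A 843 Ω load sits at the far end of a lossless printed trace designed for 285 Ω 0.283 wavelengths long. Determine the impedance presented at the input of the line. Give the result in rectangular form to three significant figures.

βl = 2π × 0.283 = 102°
tan(βl) = tan(102°) = -4.75
Z_in = Z_0·(Z_L + jZ_0·tanβl)/(Z_0 + jZ_L·tanβl)
     = 285·(843 − j1350)/(285 − j4010)

Z_in ≈ 100 + j52.8 Ω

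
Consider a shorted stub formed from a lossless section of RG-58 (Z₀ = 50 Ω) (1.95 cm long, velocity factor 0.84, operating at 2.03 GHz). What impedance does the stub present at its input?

λ = v/f = 0.84·c / 2.03 GHz = 0.124 m
βl = 2π·l/λ = 2π × 0.157 = 56.5°
tan(βl) = 1.51
For a shorted stub, Z_in = jZ_0·tan(βl)

Z_in ≈ +j75.7 Ω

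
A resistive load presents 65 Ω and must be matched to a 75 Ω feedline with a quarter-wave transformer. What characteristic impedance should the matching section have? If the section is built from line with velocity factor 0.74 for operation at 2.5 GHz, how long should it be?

Z_qwt ≈ 69.8 Ω; length ≈ 2.22 cm

Z_qwt = √(Z_0·R_L) = √(75 × 65) = √4875
λ = 0.74·c/f = 0.0888 m, so l = λ/4 = 0.0222 m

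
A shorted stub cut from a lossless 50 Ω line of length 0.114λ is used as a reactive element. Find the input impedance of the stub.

Z_in ≈ +j43.5 Ω

βl = 2π × 0.114 = 41°
tan(βl) = 0.871
For a shorted stub, Z_in = jZ_0·tan(βl)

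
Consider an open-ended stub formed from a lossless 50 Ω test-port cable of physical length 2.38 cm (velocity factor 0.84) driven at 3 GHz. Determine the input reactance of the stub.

λ = v/f = 0.84·c / 3 GHz = 0.084 m
βl = 2π·l/λ = 2π × 0.283 = 102°
tan(βl) = -4.7
For an open-ended stub, Z_in = −jZ_0·cot(βl) = −jZ_0/tan(βl)

X_in ≈ 10.6 Ω (inductive)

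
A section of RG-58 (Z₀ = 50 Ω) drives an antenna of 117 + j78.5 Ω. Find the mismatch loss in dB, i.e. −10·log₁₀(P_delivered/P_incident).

Γ = (67 + j78.5)/(167 + j78.5), |Γ| = 0.559
|Γ|² = 0.313, so P_del/P_inc = 1 − |Γ|² = 0.687
ML = −10·log₁₀(1 − |Γ|²)

mismatch loss ≈ 1.63 dB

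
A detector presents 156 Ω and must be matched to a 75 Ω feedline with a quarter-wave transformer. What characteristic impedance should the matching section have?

Z_qwt ≈ 108 Ω

Z_qwt = √(Z_0·R_L) = √(75 × 156) = √11700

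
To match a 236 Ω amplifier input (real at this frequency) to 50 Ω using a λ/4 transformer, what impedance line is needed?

Z_qwt ≈ 109 Ω

Z_qwt = √(Z_0·R_L) = √(50 × 236) = √11800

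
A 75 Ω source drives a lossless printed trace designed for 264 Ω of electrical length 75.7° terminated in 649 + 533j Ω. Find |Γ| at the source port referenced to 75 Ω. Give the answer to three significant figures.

|Γ| ≈ 0.628

tan(βl) = 3.92
Z_in = Z_0·(Z_L + jZ_0·tanβl)/(Z_0 + jZ_L·tanβl) = 75.5 − j121 Ω
Γ_s = (Z_in − Z_s)/(Z_in + Z_s) = (0.494 − j121)/(150 − j121), |Γ_s| = 0.628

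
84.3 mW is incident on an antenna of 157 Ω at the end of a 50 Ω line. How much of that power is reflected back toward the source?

P_reflected ≈ 22.5 mW

Γ = (157 − 50)/(157 + 50) = 0.517
|Γ|² = 0.267
P_refl = |Γ|²·P_inc = 22.5 mW, P_del = (1 − |Γ|²)·P_inc = 61.8 mW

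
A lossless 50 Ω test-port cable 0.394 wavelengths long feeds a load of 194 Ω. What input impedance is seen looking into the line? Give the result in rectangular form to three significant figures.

βl = 2π × 0.394 = 142°
tan(βl) = tan(142°) = -0.786
Z_in = Z_0·(Z_L + jZ_0·tanβl)/(Z_0 + jZ_L·tanβl)
     = 50·(194 − j39.3)/(50 − j152)

Z_in ≈ 30.5 + j53.6 Ω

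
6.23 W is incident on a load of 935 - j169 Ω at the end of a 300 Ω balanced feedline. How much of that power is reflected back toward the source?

|Γ| = |(635 − j169)/(1235 − j169)| = 0.527
|Γ|² = 0.278
P_refl = |Γ|²·P_inc = 1.73 W, P_del = (1 − |Γ|²)·P_inc = 4.5 W

P_reflected ≈ 1.73 W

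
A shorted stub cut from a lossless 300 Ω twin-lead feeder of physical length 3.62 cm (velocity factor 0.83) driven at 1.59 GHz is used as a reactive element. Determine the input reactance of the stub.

λ = v/f = 0.83·c / 1.59 GHz = 0.157 m
βl = 2π·l/λ = 2π × 0.231 = 83.2°
tan(βl) = 8.41
For a shorted stub, Z_in = jZ_0·tan(βl)

X_in ≈ 2520 Ω (inductive)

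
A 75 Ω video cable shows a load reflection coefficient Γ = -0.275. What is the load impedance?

Z_L = Z_0·(1 + Γ)/(1 − Γ) = 75·(0.725)/(1.27)

Z_L ≈ 42.6 Ω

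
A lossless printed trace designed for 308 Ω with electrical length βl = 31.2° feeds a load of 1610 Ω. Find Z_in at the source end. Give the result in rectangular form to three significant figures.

tan(βl) = tan(31.2°) = 0.606
Z_in = Z_0·(Z_L + jZ_0·tanβl)/(Z_0 + jZ_L·tanβl)
     = 308·(1610 + j187)/(308 + j975)

Z_in ≈ 200 − j446 Ω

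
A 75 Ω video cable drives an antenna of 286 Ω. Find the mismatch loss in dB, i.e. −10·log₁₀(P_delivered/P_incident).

mismatch loss ≈ 1.82 dB

Γ = (286 − 75)/(286 + 75) = 0.584
|Γ|² = 0.342, so P_del/P_inc = 1 − |Γ|² = 0.658
ML = −10·log₁₀(1 − |Γ|²)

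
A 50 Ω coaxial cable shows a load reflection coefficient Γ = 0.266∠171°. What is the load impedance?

Z_L = Z_0·(1 + Γ)/(1 − Γ) = 50·(0.737 + j0.0416)/(1.26 − j0.0416)

Z_L ≈ 29.1 + j2.61 Ω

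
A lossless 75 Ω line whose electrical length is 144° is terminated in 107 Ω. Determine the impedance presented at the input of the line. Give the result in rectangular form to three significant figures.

tan(βl) = tan(144°) = -0.727
Z_in = Z_0·(Z_L + jZ_0·tanβl)/(Z_0 + jZ_L·tanβl)
     = 75·(107 − j54.5)/(75 − j77.7)

Z_in ≈ 78.8 + j27.2 Ω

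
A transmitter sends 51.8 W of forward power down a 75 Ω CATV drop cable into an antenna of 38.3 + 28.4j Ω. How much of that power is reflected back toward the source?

|Γ| = |(-36.7 + j28.4)/(113.3 + j28.4)| = 0.397
|Γ|² = 0.158
P_refl = |Γ|²·P_inc = 8.18 W, P_del = (1 − |Γ|²)·P_inc = 43.6 W

P_reflected ≈ 8.18 W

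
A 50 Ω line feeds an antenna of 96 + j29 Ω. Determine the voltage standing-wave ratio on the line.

VSWR ≈ 2.15

Γ = (Z_L − Z_0)/(Z_L + Z_0) = (46 + j29)/(146 + j29)
|Γ| = 54.4/149 = 0.365
VSWR = (1 + |Γ|)/(1 − |Γ|) = 1.37/0.635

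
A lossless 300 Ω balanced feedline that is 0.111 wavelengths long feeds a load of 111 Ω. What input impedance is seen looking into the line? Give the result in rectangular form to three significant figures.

βl = 2π × 0.111 = 40°
tan(βl) = tan(40°) = 0.838
Z_in = Z_0·(Z_L + jZ_0·tanβl)/(Z_0 + jZ_L·tanβl)
     = 300·(111 + j251)/(300 + j93)

Z_in ≈ 172 + j198 Ω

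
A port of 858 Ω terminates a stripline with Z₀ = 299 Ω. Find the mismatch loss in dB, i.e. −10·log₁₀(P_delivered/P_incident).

mismatch loss ≈ 1.15 dB

Γ = (858 − 299)/(858 + 299) = 0.483
|Γ|² = 0.233, so P_del/P_inc = 1 − |Γ|² = 0.767
ML = −10·log₁₀(1 − |Γ|²)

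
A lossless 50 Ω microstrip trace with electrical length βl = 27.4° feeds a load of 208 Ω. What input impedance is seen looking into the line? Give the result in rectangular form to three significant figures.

tan(βl) = tan(27.4°) = 0.518
Z_in = Z_0·(Z_L + jZ_0·tanβl)/(Z_0 + jZ_L·tanβl)
     = 50·(208 + j25.9)/(50 + j108)

Z_in ≈ 46.7 − j74.8 Ω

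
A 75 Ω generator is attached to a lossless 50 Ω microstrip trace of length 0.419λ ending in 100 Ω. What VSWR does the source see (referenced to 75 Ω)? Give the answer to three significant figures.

βl = 2π × 0.419 = 151°
tan(βl) = -0.558
Z_in = Z_0·(Z_L + jZ_0·tanβl)/(Z_0 + jZ_L·tanβl) = 58.4 + j37.3 Ω
Γ_s = (Z_in − Z_s)/(Z_in + Z_s) = (-16.6 + j37.3)/(133 + j37.3), |Γ_s| = 0.295
VSWR = (1 + |Γ_s|)/(1 − |Γ_s|)

VSWR ≈ 1.84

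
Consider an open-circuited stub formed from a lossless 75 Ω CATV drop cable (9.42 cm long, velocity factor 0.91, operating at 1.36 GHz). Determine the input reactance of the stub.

X_in ≈ 384 Ω (inductive)

λ = v/f = 0.91·c / 1.36 GHz = 0.201 m
βl = 2π·l/λ = 2π × 0.469 = 169°
tan(βl) = -0.195
For an open-circuited stub, Z_in = −jZ_0·cot(βl) = −jZ_0/tan(βl)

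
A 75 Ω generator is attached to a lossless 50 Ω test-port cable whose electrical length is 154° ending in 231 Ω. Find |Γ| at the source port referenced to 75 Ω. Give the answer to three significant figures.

|Γ| ≈ 0.588

tan(βl) = -0.488
Z_in = Z_0·(Z_L + jZ_0·tanβl)/(Z_0 + jZ_L·tanβl) = 47.1 + j81.6 Ω
Γ_s = (Z_in − Z_s)/(Z_in + Z_s) = (-27.9 + j81.6)/(122 + j81.6), |Γ_s| = 0.588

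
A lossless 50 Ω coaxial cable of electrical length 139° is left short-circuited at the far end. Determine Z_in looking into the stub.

tan(βl) = -0.869
For a short-circuited stub, Z_in = jZ_0·tan(βl)

Z_in ≈ −j43.5 Ω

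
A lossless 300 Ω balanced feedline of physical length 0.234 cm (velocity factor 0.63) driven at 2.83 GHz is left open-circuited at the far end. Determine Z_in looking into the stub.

λ = v/f = 0.63·c / 2.83 GHz = 0.0668 m
βl = 2π·l/λ = 2π × 0.035 = 12.6°
tan(βl) = 0.224
For an open-circuited stub, Z_in = −jZ_0·cot(βl) = −jZ_0/tan(βl)

Z_in ≈ −j1340 Ω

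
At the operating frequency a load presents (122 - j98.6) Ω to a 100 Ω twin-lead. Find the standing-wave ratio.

Γ = (Z_L − Z_0)/(Z_L + Z_0) = (22 − j98.6)/(222 − j98.6)
|Γ| = 101/243 = 0.416
VSWR = (1 + |Γ|)/(1 − |Γ|) = 1.42/0.584

VSWR ≈ 2.42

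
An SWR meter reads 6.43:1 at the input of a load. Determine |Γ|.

|Γ| ≈ 0.731

|Γ| = (S − 1)/(S + 1) = (6.43 − 1)/(6.43 + 1) = 5.43/7.43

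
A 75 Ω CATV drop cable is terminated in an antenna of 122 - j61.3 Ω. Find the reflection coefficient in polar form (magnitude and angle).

Γ ≈ 0.374 ∠ -35.2°

Γ = (Z_L − Z_0)/(Z_L + Z_0) = (47 − j61.3)/(197 − j61.3)
|Γ| = 77.2/206 = 0.374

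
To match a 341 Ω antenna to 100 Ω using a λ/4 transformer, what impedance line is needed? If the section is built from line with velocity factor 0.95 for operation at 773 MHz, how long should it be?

Z_qwt = √(Z_0·R_L) = √(100 × 341) = √34100
λ = 0.95·c/f = 0.369 m, so l = λ/4 = 0.0922 m

Z_qwt ≈ 185 Ω; length ≈ 9.22 cm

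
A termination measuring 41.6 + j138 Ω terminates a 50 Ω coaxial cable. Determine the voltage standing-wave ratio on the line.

VSWR ≈ 11.1

Γ = (Z_L − Z_0)/(Z_L + Z_0) = (-8.4 + j138)/(91.6 + j138)
|Γ| = 138/166 = 0.835
VSWR = (1 + |Γ|)/(1 − |Γ|) = 1.83/0.165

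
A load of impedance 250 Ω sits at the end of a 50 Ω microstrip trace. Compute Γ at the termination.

Γ = 0.667

Γ = (Z_L − Z_0)/(Z_L + Z_0) = (250 − 50)/(250 + 50) = 200/300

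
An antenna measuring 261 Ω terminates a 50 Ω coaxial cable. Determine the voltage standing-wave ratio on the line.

VSWR ≈ 5.22

Γ = (261 − 50)/(261 + 50) = 0.678
VSWR = (1 + 0.678)/(1 − 0.678)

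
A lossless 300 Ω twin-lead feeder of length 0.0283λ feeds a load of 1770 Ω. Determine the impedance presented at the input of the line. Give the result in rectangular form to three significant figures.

βl = 2π × 0.0283 = 10.2°
tan(βl) = tan(10.2°) = 0.18
Z_in = Z_0·(Z_L + jZ_0·tanβl)/(Z_0 + jZ_L·tanβl)
     = 300·(1770 + j53.9)/(300 + j318)

Z_in ≈ 860 − j858 Ω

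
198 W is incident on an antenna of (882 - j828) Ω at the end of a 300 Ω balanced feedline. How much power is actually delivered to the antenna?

|Γ| = |(582 − j828)/(1182 − j828)| = 0.701
|Γ|² = 0.492
P_refl = |Γ|²·P_inc = 97.4 W, P_del = (1 − |Γ|²)·P_inc = 101 W

P_delivered ≈ 101 W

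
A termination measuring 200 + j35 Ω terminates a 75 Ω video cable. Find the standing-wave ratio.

Γ = (Z_L − Z_0)/(Z_L + Z_0) = (125 + j35)/(275 + j35)
|Γ| = 130/277 = 0.468
VSWR = (1 + |Γ|)/(1 − |Γ|) = 1.47/0.532

VSWR ≈ 2.76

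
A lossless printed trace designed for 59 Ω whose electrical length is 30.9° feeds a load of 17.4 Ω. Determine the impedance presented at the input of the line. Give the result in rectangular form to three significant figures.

tan(βl) = tan(30.9°) = 0.598
Z_in = Z_0·(Z_L + jZ_0·tanβl)/(Z_0 + jZ_L·tanβl)
     = 59·(17.4 + j35.3)/(59 + j10.4)

Z_in ≈ 22.9 + j31.3 Ω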